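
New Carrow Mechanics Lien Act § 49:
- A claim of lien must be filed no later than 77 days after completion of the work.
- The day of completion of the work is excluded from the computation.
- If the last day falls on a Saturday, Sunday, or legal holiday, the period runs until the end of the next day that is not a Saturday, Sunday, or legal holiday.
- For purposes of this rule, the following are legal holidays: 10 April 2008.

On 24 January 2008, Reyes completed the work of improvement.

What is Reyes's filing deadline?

77 days after 24 January 2008 is April 10, 2008.
April 10, 2008 is a listed holiday. The next qualifying day is April 11, 2008.

April 11, 2008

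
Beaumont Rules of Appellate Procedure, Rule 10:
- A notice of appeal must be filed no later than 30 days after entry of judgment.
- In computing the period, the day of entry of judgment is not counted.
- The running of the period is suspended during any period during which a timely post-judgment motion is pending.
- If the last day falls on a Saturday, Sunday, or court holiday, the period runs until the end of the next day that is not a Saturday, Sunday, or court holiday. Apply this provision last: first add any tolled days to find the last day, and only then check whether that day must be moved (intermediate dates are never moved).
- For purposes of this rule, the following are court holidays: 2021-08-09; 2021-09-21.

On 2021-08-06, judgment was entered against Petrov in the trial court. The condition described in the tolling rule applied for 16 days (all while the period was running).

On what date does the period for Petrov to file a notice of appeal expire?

September 22, 2021

30 days after 2021-08-06 is September 5, 2021.
Tolling adds 16 days: September 5, 2021 + 16 days = September 21, 2021.
September 21, 2021 is a listed holiday. The next qualifying day is September 22, 2021.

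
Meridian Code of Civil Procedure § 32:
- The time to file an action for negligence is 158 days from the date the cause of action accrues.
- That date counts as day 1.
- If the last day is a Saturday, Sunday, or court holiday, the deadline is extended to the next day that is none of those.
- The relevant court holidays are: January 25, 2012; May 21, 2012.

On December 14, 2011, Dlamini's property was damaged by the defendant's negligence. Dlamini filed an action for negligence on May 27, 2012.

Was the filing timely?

No

Counting December 14, 2011 as day 1, day 158 is May 19, 2012.
May 19, 2012 is Saturday; May 20, 2012 is Sunday; May 21, 2012 is a listed holiday. The next qualifying day is May 22, 2012.
The deadline is May 22, 2012; the filing on May 27, 2012 is after that date.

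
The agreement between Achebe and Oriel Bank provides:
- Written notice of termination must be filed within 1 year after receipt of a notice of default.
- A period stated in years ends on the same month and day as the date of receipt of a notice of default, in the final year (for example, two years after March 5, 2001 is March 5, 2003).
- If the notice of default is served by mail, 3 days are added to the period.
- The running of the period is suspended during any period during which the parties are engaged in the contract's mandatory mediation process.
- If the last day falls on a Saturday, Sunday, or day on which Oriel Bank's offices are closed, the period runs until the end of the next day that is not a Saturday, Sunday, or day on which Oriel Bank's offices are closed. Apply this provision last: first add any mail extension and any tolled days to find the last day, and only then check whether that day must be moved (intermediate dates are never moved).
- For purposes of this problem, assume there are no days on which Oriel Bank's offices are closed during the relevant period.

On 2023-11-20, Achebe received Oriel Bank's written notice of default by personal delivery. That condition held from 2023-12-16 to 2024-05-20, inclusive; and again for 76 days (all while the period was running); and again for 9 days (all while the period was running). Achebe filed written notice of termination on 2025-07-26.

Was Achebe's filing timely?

1 year after 2023-11-20 is November 20, 2024.
Service was not by mail, so no mail extension applies.
From December 16, 2023 through May 20, 2024 inclusive is 157 days; tolling adds 157 days: November 20, 2024 + 157 days = April 26, 2025.
Tolling adds 76 days: April 26, 2025 + 76 days = July 11, 2025.
Tolling adds 9 days: July 11, 2025 + 9 days = July 20, 2025.
July 20, 2025 is Sunday. The next qualifying day is July 21, 2025.
The deadline is July 21, 2025; the filing on July 26, 2025 is after that date.

No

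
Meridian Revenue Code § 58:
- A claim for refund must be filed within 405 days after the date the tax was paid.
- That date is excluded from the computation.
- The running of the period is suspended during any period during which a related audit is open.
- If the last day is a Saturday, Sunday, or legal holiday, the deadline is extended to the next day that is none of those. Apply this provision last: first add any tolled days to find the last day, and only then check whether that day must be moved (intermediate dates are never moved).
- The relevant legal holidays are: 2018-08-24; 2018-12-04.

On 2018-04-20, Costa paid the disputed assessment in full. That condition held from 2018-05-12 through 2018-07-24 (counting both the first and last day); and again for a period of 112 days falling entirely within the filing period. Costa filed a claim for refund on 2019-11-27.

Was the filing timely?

Yes

405 days after 2018-04-20 is May 30, 2019.
From May 12, 2018 through July 24, 2018 inclusive is 74 days; tolling adds 74 days: May 30, 2019 + 74 days = August 12, 2019.
Tolling adds 112 days: August 12, 2019 + 112 days = December 2, 2019.
December 2, 2019 is a Monday and not a legal holiday, so no extension applies.
The deadline is December 2, 2019; the filing on November 27, 2019 is on or before that date.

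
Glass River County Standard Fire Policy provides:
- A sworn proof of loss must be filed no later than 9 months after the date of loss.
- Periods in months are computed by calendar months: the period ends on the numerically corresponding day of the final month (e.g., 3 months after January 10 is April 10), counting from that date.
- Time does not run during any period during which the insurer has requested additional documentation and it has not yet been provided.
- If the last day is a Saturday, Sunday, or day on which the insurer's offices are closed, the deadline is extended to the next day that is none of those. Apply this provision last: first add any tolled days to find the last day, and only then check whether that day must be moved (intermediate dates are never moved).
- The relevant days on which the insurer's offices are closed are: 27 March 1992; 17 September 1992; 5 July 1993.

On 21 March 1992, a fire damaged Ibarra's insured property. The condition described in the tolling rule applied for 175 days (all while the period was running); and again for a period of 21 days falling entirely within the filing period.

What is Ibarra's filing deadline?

July 6, 1993

9 months after 21 March 1992 is December 21, 1992.
Tolling adds 175 days: December 21, 1992 + 175 days = June 14, 1993.
Tolling adds 21 days: June 14, 1993 + 21 days = July 5, 1993.
July 5, 1993 is a listed holiday. The next qualifying day is July 6, 1993.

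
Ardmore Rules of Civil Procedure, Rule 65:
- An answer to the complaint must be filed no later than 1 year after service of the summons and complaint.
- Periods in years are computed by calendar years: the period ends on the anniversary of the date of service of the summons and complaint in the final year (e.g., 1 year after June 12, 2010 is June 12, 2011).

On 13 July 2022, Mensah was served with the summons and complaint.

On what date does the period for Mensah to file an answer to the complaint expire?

1 year after 13 July 2022 is July 13, 2023.

July 13, 2023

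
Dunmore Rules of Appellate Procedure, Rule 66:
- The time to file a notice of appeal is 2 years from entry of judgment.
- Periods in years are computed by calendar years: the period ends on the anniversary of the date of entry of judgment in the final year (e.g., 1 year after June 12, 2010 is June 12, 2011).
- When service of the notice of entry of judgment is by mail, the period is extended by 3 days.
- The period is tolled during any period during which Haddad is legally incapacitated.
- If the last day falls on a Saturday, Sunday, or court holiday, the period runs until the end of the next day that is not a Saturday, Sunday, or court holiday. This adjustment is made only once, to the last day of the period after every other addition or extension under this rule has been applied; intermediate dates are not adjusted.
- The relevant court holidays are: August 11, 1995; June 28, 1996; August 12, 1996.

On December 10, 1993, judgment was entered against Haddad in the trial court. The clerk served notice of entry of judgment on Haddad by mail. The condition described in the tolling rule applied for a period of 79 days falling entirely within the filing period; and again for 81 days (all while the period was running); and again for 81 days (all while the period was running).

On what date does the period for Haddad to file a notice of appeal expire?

2 years after December 10, 1993 is December 10, 1995.
Service was by mail, adding 3 days: December 10, 1995 + 3 days = December 13, 1995.
Tolling adds 79 days: December 13, 1995 + 79 days = March 1, 1996.
Tolling adds 81 days: March 1, 1996 + 81 days = May 21, 1996.
Tolling adds 81 days: May 21, 1996 + 81 days = August 10, 1996.
August 10, 1996 is Saturday; August 11, 1996 is Sunday; August 12, 1996 is a listed holiday. The next qualifying day is August 13, 1996.

August 13, 1996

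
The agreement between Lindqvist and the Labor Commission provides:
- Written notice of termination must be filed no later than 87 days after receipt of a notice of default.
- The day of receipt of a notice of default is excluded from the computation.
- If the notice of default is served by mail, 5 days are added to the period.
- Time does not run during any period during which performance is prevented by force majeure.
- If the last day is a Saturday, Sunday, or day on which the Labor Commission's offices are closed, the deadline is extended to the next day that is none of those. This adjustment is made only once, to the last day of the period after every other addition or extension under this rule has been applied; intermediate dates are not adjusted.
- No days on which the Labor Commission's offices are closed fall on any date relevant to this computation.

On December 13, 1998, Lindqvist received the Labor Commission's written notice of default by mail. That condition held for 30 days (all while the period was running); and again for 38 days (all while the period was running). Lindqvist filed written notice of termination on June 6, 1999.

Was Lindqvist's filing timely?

No

87 days after December 13, 1998 is March 10, 1999.
Service was by mail, adding 5 days: March 10, 1999 + 5 days = March 15, 1999.
Tolling adds 30 days: March 15, 1999 + 30 days = April 14, 1999.
Tolling adds 38 days: April 14, 1999 + 38 days = May 22, 1999.
May 22, 1999 is Saturday; May 23, 1999 is Sunday. The next qualifying day is May 24, 1999.
The deadline is May 24, 1999; the filing on June 6, 1999 is after that date.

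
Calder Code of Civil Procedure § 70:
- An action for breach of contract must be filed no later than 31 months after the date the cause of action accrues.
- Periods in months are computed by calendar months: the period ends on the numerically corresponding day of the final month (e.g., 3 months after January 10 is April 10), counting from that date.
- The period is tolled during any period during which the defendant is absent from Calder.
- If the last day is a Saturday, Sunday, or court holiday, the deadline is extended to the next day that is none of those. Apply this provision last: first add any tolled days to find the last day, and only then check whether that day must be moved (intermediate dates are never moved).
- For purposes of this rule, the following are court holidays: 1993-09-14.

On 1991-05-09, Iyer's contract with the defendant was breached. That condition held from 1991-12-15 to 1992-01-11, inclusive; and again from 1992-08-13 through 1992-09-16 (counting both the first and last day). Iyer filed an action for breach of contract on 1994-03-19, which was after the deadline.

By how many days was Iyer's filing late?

31 months after 1991-05-09 is December 9, 1993.
From December 15, 1991 through January 11, 1992 inclusive is 28 days; tolling adds 28 days: December 9, 1993 + 28 days = January 6, 1994.
From August 13, 1992 through September 16, 1992 inclusive is 35 days; tolling adds 35 days: January 6, 1994 + 35 days = February 10, 1994.
February 10, 1994 is a Thursday and not a court holiday, so no extension applies.
The deadline is February 10, 1994; from February 10, 1994 to March 19, 1994 is 37 days.

37 days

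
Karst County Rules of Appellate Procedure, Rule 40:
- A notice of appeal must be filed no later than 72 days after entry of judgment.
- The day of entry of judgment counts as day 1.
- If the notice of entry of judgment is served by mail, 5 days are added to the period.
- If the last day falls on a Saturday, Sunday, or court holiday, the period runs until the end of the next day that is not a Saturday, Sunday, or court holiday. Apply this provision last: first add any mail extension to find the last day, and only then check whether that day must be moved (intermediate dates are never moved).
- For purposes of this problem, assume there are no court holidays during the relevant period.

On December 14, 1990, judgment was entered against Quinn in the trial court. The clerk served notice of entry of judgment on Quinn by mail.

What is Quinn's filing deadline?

Counting December 14, 1990 as day 1, day 72 is February 23, 1991.
Service was by mail, adding 5 days: February 23, 1991 + 5 days = February 28, 1991.
February 28, 1991 is a Thursday and not a court holiday, so no extension applies.

February 28, 1991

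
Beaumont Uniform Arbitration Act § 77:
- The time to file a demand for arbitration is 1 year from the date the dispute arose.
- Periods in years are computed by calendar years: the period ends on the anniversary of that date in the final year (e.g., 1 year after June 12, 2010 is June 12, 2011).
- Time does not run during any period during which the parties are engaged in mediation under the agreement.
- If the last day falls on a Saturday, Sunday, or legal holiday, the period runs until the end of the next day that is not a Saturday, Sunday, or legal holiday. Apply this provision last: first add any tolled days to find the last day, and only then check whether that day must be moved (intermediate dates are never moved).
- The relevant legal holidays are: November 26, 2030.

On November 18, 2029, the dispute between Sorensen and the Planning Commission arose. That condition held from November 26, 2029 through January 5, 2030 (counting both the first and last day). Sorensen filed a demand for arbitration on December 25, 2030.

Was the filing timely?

1 year after November 18, 2029 is November 18, 2030.
From November 26, 2029 through January 5, 2030 inclusive is 41 days; tolling adds 41 days: November 18, 2030 + 41 days = December 29, 2030.
December 29, 2030 is Sunday. The next qualifying day is December 30, 2030.
The deadline is December 30, 2030; the filing on December 25, 2030 is on or before that date.

Yes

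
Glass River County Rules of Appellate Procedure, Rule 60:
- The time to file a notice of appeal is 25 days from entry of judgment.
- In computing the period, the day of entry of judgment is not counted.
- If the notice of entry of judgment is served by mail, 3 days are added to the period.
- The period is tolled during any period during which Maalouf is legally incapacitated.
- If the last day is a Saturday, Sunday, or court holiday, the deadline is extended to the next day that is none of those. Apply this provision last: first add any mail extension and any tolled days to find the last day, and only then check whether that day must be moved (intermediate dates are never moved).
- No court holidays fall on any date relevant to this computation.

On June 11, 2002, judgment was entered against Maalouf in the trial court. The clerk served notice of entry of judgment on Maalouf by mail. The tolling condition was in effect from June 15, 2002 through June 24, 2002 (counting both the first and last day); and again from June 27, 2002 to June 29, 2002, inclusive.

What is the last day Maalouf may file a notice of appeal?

25 days after June 11, 2002 is July 6, 2002.
Service was by mail, adding 3 days: July 6, 2002 + 3 days = July 9, 2002.
From June 15, 2002 through June 24, 2002 inclusive is 10 days; tolling adds 10 days: July 9, 2002 + 10 days = July 19, 2002.
From June 27, 2002 through June 29, 2002 inclusive is 3 days; tolling adds 3 days: July 19, 2002 + 3 days = July 22, 2002.
July 22, 2002 is a Monday and not a court holiday, so no extension applies.

July 22, 2002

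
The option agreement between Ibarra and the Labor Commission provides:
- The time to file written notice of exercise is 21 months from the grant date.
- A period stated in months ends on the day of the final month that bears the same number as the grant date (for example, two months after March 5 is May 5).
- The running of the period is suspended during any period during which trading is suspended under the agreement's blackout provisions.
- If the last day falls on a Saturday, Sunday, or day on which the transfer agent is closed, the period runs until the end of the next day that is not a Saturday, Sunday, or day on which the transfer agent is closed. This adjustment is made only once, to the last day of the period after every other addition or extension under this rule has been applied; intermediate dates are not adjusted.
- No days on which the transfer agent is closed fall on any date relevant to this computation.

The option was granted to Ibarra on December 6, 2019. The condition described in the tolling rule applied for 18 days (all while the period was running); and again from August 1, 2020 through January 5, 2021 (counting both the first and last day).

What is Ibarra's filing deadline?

March 1, 2022

21 months after December 6, 2019 is September 6, 2021.
Tolling adds 18 days: September 6, 2021 + 18 days = September 24, 2021.
From August 1, 2020 through January 5, 2021 inclusive is 158 days; tolling adds 158 days: September 24, 2021 + 158 days = March 1, 2022.
March 1, 2022 is a Tuesday and not a day on which the transfer agent is closed, so no extension applies.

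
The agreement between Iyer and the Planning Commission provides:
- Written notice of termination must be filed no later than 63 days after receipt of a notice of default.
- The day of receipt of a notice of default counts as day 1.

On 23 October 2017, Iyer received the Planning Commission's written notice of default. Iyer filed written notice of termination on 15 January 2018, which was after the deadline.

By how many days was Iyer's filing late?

Counting 23 October 2017 as day 1, day 63 is December 24, 2017.
The deadline is December 24, 2017; from December 24, 2017 to January 15, 2018 is 22 days.

22 days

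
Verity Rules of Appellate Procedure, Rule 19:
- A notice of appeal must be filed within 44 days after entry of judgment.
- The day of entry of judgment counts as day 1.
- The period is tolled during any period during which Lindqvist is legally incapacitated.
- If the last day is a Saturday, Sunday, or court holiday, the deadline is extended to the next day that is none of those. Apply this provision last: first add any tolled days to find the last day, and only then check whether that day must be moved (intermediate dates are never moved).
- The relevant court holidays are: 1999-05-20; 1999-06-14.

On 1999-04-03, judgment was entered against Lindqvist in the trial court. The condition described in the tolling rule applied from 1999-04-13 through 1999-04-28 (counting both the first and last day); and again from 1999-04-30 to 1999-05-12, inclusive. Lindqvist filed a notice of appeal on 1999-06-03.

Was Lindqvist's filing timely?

Yes

Counting 1999-04-03 as day 1, day 44 is May 16, 1999.
From April 13, 1999 through April 28, 1999 inclusive is 16 days; tolling adds 16 days: May 16, 1999 + 16 days = June 1, 1999.
From April 30, 1999 through May 12, 1999 inclusive is 13 days; tolling adds 13 days: June 1, 1999 + 13 days = June 14, 1999.
June 14, 1999 is a listed holiday. The next qualifying day is June 15, 1999.
The deadline is June 15, 1999; the filing on June 3, 1999 is on or before that date.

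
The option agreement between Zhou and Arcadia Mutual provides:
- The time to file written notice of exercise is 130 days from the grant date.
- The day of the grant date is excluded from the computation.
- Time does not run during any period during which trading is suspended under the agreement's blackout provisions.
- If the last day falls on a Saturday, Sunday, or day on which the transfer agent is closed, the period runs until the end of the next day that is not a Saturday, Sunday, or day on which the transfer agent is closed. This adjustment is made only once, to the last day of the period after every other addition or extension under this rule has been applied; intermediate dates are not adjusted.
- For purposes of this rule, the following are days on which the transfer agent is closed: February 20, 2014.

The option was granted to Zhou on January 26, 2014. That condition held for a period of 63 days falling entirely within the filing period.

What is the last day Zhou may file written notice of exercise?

August 7, 2014

130 days after January 26, 2014 is June 5, 2014.
Tolling adds 63 days: June 5, 2014 + 63 days = August 7, 2014.
August 7, 2014 is a Thursday and not a day on which the transfer agent is closed, so no extension applies.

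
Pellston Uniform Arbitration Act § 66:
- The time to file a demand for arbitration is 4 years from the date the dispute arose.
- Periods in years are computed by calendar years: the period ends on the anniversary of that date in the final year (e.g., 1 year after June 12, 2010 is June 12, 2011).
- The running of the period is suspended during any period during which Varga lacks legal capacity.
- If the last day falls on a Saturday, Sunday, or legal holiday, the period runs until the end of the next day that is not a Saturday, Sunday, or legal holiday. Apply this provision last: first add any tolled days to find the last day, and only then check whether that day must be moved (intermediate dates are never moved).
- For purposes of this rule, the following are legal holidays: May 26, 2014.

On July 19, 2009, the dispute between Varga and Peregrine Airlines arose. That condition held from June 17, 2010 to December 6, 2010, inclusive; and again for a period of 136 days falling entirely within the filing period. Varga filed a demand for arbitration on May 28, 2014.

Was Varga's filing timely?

4 years after July 19, 2009 is July 19, 2013.
From June 17, 2010 through December 6, 2010 inclusive is 173 days; tolling adds 173 days: July 19, 2013 + 173 days = January 8, 2014.
Tolling adds 136 days: January 8, 2014 + 136 days = May 24, 2014.
May 24, 2014 is Saturday; May 25, 2014 is Sunday; May 26, 2014 is a listed holiday. The next qualifying day is May 27, 2014.
The deadline is May 27, 2014; the filing on May 28, 2014 is after that date.

No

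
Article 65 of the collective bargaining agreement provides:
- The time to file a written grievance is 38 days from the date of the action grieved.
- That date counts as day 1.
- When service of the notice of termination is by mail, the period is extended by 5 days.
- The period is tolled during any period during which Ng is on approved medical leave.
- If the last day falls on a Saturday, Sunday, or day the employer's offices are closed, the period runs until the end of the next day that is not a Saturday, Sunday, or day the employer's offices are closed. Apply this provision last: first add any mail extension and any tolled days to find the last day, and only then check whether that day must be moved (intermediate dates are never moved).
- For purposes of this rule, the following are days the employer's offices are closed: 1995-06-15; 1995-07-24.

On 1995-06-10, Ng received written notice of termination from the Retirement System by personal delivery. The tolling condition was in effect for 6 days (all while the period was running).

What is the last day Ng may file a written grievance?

July 25, 1995

Counting 1995-06-10 as day 1, day 38 is July 17, 1995.
Service was not by mail, so no mail extension applies.
Tolling adds 6 days: July 17, 1995 + 6 days = July 23, 1995.
July 23, 1995 is Sunday; July 24, 1995 is a listed holiday. The next qualifying day is July 25, 1995.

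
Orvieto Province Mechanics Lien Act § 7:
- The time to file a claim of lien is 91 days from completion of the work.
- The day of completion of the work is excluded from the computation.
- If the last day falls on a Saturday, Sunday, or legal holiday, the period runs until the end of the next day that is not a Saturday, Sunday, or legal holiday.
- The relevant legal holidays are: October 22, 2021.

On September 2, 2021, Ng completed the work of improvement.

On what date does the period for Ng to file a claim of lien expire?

December 2, 2021

91 days after September 2, 2021 is December 2, 2021.
December 2, 2021 is a Thursday and not a legal holiday, so no extension applies.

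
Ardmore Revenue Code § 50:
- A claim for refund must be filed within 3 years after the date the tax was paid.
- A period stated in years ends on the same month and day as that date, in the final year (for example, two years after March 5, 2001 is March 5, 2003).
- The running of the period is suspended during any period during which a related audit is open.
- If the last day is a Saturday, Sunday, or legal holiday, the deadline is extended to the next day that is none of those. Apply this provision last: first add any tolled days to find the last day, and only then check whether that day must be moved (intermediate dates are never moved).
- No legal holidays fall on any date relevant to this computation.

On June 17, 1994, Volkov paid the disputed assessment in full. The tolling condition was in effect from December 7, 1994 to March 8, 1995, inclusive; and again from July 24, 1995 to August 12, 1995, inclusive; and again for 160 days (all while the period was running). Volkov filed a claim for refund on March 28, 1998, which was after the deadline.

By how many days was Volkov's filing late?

12 days

3 years after June 17, 1994 is June 17, 1997.
From December 7, 1994 through March 8, 1995 inclusive is 92 days; tolling adds 92 days: June 17, 1997 + 92 days = September 17, 1997.
From July 24, 1995 through August 12, 1995 inclusive is 20 days; tolling adds 20 days: September 17, 1997 + 20 days = October 7, 1997.
Tolling adds 160 days: October 7, 1997 + 160 days = March 16, 1998.
March 16, 1998 is a Monday and not a legal holiday, so no extension applies.
The deadline is March 16, 1998; from March 16, 1998 to March 28, 1998 is 12 days.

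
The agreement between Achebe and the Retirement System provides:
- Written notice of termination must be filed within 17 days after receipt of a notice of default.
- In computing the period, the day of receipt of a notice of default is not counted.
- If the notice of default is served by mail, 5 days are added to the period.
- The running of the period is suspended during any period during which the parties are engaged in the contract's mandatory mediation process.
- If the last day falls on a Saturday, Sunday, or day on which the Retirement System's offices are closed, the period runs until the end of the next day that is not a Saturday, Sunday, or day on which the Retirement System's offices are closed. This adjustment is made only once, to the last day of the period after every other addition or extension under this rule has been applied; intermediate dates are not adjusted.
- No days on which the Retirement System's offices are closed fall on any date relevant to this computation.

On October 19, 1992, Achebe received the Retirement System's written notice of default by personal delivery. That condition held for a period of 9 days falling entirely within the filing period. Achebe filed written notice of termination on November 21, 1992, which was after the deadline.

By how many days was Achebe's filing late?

5 days

17 days after October 19, 1992 is November 5, 1992.
Service was not by mail, so no mail extension applies.
Tolling adds 9 days: November 5, 1992 + 9 days = November 14, 1992.
November 14, 1992 is Saturday; November 15, 1992 is Sunday. The next qualifying day is November 16, 1992.
The deadline is November 16, 1992; from November 16, 1992 to November 21, 1992 is 5 days.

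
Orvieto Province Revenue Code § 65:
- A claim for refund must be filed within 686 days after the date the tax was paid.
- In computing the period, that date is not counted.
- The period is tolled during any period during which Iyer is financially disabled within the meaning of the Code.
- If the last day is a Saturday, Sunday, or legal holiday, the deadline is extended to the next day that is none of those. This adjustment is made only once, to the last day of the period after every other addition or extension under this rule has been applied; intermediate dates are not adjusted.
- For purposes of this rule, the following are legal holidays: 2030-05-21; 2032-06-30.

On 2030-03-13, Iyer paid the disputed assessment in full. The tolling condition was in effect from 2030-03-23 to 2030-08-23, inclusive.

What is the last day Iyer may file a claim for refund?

July 1, 2032

686 days after 2030-03-13 is January 28, 2032.
From March 23, 2030 through August 23, 2030 inclusive is 154 days; tolling adds 154 days: January 28, 2032 + 154 days = June 30, 2032.
June 30, 2032 is a listed holiday. The next qualifying day is July 1, 2032.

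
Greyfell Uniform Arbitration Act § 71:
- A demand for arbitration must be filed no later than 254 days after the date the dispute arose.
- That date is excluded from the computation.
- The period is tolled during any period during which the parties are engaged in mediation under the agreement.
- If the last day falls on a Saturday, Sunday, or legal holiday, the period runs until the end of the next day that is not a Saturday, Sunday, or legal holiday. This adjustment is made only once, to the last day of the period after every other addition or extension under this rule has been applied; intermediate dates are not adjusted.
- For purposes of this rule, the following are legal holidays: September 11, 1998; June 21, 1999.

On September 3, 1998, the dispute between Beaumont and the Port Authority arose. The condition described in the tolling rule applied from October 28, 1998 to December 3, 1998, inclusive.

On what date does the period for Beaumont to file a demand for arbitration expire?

254 days after September 3, 1998 is May 15, 1999.
From October 28, 1998 through December 3, 1998 inclusive is 37 days; tolling adds 37 days: May 15, 1999 + 37 days = June 21, 1999.
June 21, 1999 is a listed holiday. The next qualifying day is June 22, 1999.

June 22, 1999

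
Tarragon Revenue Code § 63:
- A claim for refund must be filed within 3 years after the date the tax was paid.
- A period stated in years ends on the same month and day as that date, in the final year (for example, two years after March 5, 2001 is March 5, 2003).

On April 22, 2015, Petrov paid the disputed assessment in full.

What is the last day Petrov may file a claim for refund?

April 22, 2018

3 years after April 22, 2015 is April 22, 2018.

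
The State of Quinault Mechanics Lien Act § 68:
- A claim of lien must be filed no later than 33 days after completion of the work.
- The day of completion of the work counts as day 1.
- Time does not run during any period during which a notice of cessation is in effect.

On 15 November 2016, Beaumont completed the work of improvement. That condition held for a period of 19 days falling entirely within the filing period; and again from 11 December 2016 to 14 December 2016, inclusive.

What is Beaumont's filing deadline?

Counting 15 November 2016 as day 1, day 33 is December 17, 2016.
Tolling adds 19 days: December 17, 2016 + 19 days = January 5, 2017.
From December 11, 2016 through December 14, 2016 inclusive is 4 days; tolling adds 4 days: January 5, 2017 + 4 days = January 9, 2017.

January 9, 2017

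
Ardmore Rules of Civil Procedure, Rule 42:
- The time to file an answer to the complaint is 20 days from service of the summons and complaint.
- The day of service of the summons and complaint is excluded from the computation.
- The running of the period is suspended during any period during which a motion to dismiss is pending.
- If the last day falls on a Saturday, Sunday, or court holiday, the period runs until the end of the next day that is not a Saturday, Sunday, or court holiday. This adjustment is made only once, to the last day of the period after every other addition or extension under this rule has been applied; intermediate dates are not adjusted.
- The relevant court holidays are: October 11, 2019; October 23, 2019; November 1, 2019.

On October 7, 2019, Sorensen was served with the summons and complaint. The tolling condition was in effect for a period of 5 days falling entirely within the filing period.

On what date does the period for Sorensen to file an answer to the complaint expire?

November 4, 2019

20 days after October 7, 2019 is October 27, 2019.
Tolling adds 5 days: October 27, 2019 + 5 days = November 1, 2019.
November 1, 2019 is a listed holiday; November 2, 2019 is Saturday; November 3, 2019 is Sunday. The next qualifying day is November 4, 2019.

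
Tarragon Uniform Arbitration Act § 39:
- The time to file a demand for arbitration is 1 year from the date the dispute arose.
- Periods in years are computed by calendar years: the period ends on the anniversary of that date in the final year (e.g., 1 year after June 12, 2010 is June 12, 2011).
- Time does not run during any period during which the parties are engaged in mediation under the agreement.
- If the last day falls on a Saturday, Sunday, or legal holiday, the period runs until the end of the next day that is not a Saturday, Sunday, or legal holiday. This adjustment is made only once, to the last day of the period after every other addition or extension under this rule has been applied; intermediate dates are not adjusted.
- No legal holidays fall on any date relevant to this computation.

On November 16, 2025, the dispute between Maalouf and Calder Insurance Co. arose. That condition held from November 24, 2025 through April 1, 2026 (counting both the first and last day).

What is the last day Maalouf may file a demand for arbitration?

1 year after November 16, 2025 is November 16, 2026.
From November 24, 2025 through April 1, 2026 inclusive is 129 days; tolling adds 129 days: November 16, 2026 + 129 days = March 25, 2027.
March 25, 2027 is a Thursday and not a legal holiday, so no extension applies.

March 25, 2027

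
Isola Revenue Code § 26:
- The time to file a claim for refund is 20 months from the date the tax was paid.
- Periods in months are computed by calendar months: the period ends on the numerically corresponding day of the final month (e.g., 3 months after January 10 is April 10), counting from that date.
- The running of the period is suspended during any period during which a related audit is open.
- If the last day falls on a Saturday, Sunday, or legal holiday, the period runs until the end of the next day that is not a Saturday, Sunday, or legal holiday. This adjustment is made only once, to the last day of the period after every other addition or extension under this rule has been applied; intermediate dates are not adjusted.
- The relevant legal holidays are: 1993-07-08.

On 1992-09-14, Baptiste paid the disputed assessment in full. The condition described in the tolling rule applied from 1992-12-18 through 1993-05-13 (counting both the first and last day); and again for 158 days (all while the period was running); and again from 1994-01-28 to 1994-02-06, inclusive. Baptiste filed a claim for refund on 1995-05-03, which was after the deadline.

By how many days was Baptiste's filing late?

20 months after 1992-09-14 is May 14, 1994.
From December 18, 1992 through May 13, 1993 inclusive is 147 days; tolling adds 147 days: May 14, 1994 + 147 days = October 8, 1994.
Tolling adds 158 days: October 8, 1994 + 158 days = March 15, 1995.
From January 28, 1994 through February 6, 1994 inclusive is 10 days; tolling adds 10 days: March 15, 1995 + 10 days = March 25, 1995.
March 25, 1995 is Saturday; March 26, 1995 is Sunday. The next qualifying day is March 27, 1995.
The deadline is March 27, 1995; from March 27, 1995 to May 3, 1995 is 37 days.

37 days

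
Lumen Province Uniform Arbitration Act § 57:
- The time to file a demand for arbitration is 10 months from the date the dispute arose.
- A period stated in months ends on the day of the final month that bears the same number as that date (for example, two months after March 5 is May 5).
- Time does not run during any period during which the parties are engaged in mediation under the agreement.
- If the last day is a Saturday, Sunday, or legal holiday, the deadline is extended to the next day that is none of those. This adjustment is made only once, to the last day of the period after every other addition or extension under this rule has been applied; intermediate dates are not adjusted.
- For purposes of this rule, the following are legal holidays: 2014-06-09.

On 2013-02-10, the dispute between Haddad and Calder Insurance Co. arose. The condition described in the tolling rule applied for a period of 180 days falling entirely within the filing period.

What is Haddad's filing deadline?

June 10, 2014

10 months after 2013-02-10 is December 10, 2013.
Tolling adds 180 days: December 10, 2013 + 180 days = June 8, 2014.
June 8, 2014 is Sunday; June 9, 2014 is a listed holiday. The next qualifying day is June 10, 2014.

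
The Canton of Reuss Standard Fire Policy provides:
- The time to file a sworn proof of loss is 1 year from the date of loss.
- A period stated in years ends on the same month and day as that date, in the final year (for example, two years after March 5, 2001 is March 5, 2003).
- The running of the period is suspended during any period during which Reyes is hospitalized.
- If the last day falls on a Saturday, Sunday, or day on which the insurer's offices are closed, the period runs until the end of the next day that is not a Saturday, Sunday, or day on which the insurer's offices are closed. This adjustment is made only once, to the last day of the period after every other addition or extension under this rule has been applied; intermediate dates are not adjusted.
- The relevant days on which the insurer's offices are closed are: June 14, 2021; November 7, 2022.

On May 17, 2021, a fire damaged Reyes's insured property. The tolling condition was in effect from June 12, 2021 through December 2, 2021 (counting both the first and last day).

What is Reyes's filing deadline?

November 8, 2022

1 year after May 17, 2021 is May 17, 2022.
From June 12, 2021 through December 2, 2021 inclusive is 174 days; tolling adds 174 days: May 17, 2022 + 174 days = November 7, 2022.
November 7, 2022 is a listed holiday. The next qualifying day is November 8, 2022.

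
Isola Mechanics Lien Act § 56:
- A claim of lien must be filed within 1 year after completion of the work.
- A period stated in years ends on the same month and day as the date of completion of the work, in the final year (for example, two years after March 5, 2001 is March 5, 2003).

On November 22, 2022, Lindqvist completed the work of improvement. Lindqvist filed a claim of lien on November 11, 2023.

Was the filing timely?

1 year after November 22, 2022 is November 22, 2023.
The deadline is November 22, 2023; the filing on November 11, 2023 is on or before that date.

Yes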